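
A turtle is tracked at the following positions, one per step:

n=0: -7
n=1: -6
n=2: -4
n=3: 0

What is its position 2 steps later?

24

The jumps are +1, +2, +4 — a geometric progression with ratio 2.
step 4: 0 + 8 → 8
step 5: 8 + 16 → 24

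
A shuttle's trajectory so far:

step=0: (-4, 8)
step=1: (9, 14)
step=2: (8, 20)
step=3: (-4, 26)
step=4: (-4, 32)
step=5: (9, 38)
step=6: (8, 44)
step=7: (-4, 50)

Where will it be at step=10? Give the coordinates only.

(8, 68)

The first coordinate repeats the cycle [-4, 9, 8, -4] with period 4; step 10 mod 4 = 2, giving 8.
The second coordinate changes by +6 each step, so at step 10 it is 8 + 10·(6) = 68.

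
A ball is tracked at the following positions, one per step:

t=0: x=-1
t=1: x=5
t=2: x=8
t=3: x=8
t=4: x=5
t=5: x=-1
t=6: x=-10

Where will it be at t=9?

Successive displacements: +6, +3, +0, -3, -6, -9 — each changes by -3.
step 7: -10 − 12 → x=-22
step 8: -22 − 15 → x=-37
step 9: -37 − 18 → x=-55

x=-55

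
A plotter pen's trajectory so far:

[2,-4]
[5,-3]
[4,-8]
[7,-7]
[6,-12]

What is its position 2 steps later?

[8,-16]

The moves between consecutive positions are [+3,+1], [-1,-5], [+3,+1], [-1,-5]; they repeat the 2-cycle [[+3,+1], [-1,-5]].
step 5: apply [+3,+1] → [9,-11]
step 6: apply [-1,-5] → [8,-16]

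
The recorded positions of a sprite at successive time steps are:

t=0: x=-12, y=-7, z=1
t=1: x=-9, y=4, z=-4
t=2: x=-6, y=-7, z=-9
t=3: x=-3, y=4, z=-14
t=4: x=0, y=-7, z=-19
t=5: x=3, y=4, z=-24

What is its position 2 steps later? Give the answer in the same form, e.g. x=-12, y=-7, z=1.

x=9, y=4, z=-34

The x coordinate changes by +3 each step, so at step 7 it is -12 + 7·(3) = 9.
The y coordinate repeats the cycle [-7, 4] with period 2; step 7 mod 2 = 1, giving 4.
The z coordinate changes by -5 each step, so at step 7 it is 1 + 7·(-5) = -34.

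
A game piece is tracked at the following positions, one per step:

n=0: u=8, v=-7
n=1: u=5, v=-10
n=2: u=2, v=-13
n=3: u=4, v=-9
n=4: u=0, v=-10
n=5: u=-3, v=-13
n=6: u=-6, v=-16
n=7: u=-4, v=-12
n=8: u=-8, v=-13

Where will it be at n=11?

u=-12, v=-15

The moves between consecutive positions are (-3, -3), (-3, -3), (+2, +4), (-4, -1), (-3, -3), (-3, -3), (+2, +4), (-4, -1); they repeat the 4-cycle [(-3, -3), (-3, -3), (+2, +4), (-4, -1)].
step 9: apply (-3, -3) → u=-11, v=-16
step 10: apply (-3, -3) → u=-14, v=-19
step 11: apply (+2, +4) → u=-12, v=-15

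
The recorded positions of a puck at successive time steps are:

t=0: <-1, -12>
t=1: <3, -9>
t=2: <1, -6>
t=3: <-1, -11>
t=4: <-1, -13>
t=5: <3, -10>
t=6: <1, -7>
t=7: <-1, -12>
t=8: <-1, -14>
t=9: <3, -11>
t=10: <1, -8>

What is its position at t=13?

Step-to-step displacements: <+4, +3>, <-2, +3>, <-2, -5>, <+0, -2>, <+4, +3>, <-2, +3>, <-2, -5>, <+0, -2>, <+4, +3>, <-2, +3> — a repeating cycle of length 4.
step 11: apply <-2, -5> → <-1, -13>
step 12: apply <+0, -2> → <-1, -15>
step 13: apply <+4, +3> → <3, -12>

<3, -12>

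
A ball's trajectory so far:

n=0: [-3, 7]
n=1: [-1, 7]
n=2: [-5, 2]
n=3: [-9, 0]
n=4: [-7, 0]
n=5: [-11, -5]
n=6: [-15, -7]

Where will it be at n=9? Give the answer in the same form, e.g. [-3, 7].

[-21, -14]

Step-to-step displacements: [+2, +0], [-4, -5], [-4, -2], [+2, +0], [-4, -5], [-4, -2] — a repeating cycle of length 3.
step 7: apply [+2, +0] → [-13, -7]
step 8: apply [-4, -5] → [-17, -12]
step 9: apply [-4, -2] → [-21, -14]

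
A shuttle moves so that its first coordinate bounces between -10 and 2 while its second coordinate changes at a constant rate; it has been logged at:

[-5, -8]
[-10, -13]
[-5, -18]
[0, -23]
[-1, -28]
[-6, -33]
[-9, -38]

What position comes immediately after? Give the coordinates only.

The first coordinate reflects between -10 and 2, moving 5 per step.
  step 7: -9 → -4
The second coordinate changes by -5 each step: at step 7 it is -43.

[-4, -43]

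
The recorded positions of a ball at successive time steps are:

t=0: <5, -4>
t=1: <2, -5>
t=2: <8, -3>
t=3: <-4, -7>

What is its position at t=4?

The jumps are <-3, -1>, <+6, +2>, <-12, -4> — a geometric progression with ratio -2.
step 4: <-4, -7> + <+24, +8> → <20, 1>

<20, 1>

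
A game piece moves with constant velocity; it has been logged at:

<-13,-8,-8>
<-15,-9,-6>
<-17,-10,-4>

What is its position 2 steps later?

Each step adds <-2,-1,+2> to the position.
step 3: <-17,-10,-4> + <-2,-1,+2> → <-19,-11,-2>
step 4: <-19,-11,-2> + <-2,-1,+2> → <-21,-12,0>

<-21,-12,0>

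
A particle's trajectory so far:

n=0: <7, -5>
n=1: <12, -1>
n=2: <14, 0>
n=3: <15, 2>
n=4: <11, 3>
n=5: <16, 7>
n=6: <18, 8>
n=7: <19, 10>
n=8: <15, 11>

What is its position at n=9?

<20, 15>

Step-to-step displacements: <+5, +4>, <+2, +1>, <+1, +2>, <-4, +1>, <+5, +4>, <+2, +1>, <+1, +2>, <-4, +1> — a repeating cycle of length 4.
step 9: apply <+5, +4> → <20, 15>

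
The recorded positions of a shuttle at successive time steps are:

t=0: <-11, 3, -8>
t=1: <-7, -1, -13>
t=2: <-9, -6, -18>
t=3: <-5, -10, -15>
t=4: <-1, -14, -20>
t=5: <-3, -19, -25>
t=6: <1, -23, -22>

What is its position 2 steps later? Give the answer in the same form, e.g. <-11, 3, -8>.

The moves between consecutive positions are <+4, -4, -5>, <-2, -5, -5>, <+4, -4, +3>, <+4, -4, -5>, <-2, -5, -5>, <+4, -4, +3>; they repeat the 3-cycle [<+4, -4, -5>, <-2, -5, -5>, <+4, -4, +3>].
step 7: apply <+4, -4, -5> → <5, -27, -27>
step 8: apply <-2, -5, -5> → <3, -32, -32>

<3, -32, -32>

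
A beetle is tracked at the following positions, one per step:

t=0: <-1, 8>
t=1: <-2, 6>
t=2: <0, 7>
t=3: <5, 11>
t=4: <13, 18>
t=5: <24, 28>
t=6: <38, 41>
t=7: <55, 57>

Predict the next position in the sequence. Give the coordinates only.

First differences are <-1, -2>, <+2, +1>, <+5, +4>, <+8, +7>, <+11, +10>, <+14, +13>, <+17, +16>; their common second difference is <+3, +3> (constant acceleration).
step 8: <55, 57> + <+20, +19> → <75, 76>

<75, 76>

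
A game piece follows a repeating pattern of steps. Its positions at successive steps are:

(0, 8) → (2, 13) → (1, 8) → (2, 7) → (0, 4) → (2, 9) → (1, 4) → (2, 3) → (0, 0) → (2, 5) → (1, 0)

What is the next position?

(2, -1)

Step-to-step displacements: (+2, +5), (-1, -5), (+1, -1), (-2, -3), (+2, +5), (-1, -5), (+1, -1), (-2, -3), (+2, +5), (-1, -5) — a repeating cycle of length 4.
step 11: apply (+1, -1) → (2, -1)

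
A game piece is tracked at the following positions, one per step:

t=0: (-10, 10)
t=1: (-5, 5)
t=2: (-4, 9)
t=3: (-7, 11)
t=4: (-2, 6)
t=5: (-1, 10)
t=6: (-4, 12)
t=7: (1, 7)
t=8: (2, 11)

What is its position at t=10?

Differencing gives (+5, -5), (+1, +4), (-3, +2), (+5, -5), (+1, +4), (-3, +2), (+5, -5), (+1, +4). This is the pattern (+5, -5), (+1, +4), (-3, +2) repeated.
step 9: apply (-3, +2) → (-1, 13)
step 10: apply (+5, -5) → (4, 8)

(4, 8)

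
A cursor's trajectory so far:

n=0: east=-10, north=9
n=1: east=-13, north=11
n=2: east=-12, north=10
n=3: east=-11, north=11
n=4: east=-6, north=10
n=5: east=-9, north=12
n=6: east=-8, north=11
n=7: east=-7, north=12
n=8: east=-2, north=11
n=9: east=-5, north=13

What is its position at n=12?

The moves between consecutive positions are (-3,+2), (+1,-1), (+1,+1), (+5,-1), (-3,+2), (+1,-1), (+1,+1), (+5,-1), (-3,+2); they repeat the 4-cycle [(-3,+2), (+1,-1), (+1,+1), (+5,-1)].
step 10: apply (+1,-1) → east=-4, north=12
step 11: apply (+1,+1) → east=-3, north=13
step 12: apply (+5,-1) → east=2, north=12

east=2, north=12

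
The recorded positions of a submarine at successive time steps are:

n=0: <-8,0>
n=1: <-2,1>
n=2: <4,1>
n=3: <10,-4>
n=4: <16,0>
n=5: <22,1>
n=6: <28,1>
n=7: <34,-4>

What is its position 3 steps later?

The first coordinate changes by +6 each step, so at step 10 it is -8 + 10·(6) = 52.
The second coordinate repeats the cycle [0, 1, 1, -4] with period 4; step 10 mod 4 = 2, giving 1.

<52,1>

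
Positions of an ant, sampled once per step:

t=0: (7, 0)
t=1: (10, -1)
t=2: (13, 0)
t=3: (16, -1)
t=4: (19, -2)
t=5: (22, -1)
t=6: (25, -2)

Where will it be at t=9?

The moves between consecutive positions are (+3, -1), (+3, +1), (+3, -1), (+3, -1), (+3, +1), (+3, -1); they repeat the 3-cycle [(+3, -1), (+3, +1), (+3, -1)].
step 7: apply (+3, -1) → (28, -3)
step 8: apply (+3, +1) → (31, -2)
step 9: apply (+3, -1) → (34, -3)

(34, -3)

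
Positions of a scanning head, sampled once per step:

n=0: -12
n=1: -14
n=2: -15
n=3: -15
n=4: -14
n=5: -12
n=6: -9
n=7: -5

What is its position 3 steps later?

13

First differences are -2, -1, +0, +1, +2, +3, +4; their common second difference is +1 (constant acceleration).
step 8: -5 + 5 → 0
step 9: 0 + 6 → 6
step 10: 6 + 7 → 13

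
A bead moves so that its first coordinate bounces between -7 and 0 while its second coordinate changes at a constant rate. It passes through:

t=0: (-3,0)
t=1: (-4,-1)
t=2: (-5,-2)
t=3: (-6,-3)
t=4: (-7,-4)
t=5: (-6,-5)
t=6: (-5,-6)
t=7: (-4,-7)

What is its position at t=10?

The first coordinate travels 1 per step and bounces off the walls at -7 and 0.
  step 8: -4 → -3
  step 9: -3 → -2
  step 10: -2 → -1
The second coordinate changes by -1 each step: at step 10 it is -10.

(-1,-10)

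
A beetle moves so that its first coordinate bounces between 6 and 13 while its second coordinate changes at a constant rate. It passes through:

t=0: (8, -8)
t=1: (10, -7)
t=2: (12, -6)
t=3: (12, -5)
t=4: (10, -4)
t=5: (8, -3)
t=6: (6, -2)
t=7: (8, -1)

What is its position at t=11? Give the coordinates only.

The first coordinate travels 2 per step and bounces off the walls at 6 and 13.
  step 8: 8 → 10
  step 9: 10 → 12
  step 10: 12 → 12
  step 11: 12 → 10
The second coordinate changes by +1 each step: at step 11 it is 3.

(10, 3)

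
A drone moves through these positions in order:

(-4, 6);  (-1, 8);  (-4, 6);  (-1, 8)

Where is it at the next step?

(-4, 6)

Step-to-step displacements: (+3, +2), (-3, -2), (+3, +2); each is -1× the previous.
step 4: (-1, 8) + (-3, -2) → (-4, 6)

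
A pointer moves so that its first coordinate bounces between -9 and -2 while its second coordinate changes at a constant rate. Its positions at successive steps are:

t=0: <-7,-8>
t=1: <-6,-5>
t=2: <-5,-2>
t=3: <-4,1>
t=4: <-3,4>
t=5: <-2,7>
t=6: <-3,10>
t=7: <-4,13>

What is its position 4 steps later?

The first coordinate reflects between -9 and -2, moving 1 per step.
  step 8: -4 → -5
  step 9: -5 → -6
  step 10: -6 → -7
  step 11: -7 → -8
The second coordinate changes by +3 each step: at step 11 it is 25.

<-8,25>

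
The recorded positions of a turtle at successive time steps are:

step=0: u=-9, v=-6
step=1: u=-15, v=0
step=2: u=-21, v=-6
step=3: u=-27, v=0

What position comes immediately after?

U: linear, -6 per step → -33 at step 4.
V: cycles through -6, 0 every 2 steps. Step 4 lands at position 0 of the cycle → -6.

u=-33, v=-6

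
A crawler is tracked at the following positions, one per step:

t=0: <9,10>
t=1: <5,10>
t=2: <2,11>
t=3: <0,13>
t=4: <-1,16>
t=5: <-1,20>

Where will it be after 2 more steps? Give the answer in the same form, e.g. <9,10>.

<2,31>

Successive displacements: <-4,+0>, <-3,+1>, <-2,+2>, <-1,+3>, <+0,+4> — each changes by <+1,+1>.
step 6: <-1,20> + <+1,+5> → <0,25>
step 7: <0,25> + <+2,+6> → <2,31>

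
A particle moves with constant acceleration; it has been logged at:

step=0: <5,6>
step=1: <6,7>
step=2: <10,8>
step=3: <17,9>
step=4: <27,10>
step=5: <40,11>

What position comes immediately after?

Successive displacements: <+1,+1>, <+4,+1>, <+7,+1>, <+10,+1>, <+13,+1> — each changes by <+3,+0>.
step 6: <40,11> + <+16,+1> → <56,12>

<56,12>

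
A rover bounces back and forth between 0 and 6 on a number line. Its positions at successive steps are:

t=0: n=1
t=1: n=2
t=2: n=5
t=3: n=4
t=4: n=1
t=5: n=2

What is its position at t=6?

n=5

The value reflects between 0 and 6, moving 3 per step.
  step 6: 2 → 5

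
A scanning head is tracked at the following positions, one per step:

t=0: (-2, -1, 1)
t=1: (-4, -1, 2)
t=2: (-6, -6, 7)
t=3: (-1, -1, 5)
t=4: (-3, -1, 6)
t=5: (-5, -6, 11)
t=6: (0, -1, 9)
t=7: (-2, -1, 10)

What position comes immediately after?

Differencing gives (-2, +0, +1), (-2, -5, +5), (+5, +5, -2), (-2, +0, +1), (-2, -5, +5), (+5, +5, -2), (-2, +0, +1). This is the pattern (-2, +0, +1), (-2, -5, +5), (+5, +5, -2) repeated.
step 8: apply (-2, -5, +5) → (-4, -6, 15)

(-4, -6, 15)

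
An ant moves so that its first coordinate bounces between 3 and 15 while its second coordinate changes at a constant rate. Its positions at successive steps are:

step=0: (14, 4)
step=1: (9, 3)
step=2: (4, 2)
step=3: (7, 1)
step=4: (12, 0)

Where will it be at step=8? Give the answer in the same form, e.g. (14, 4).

(8, -4)

The first coordinate travels 5 per step and bounces off the walls at 3 and 15.
  step 5: 12 → 13
  step 6: 13 → 8
  step 7: 8 → 3
  step 8: 3 → 8
The second coordinate changes by -1 each step: at step 8 it is -4.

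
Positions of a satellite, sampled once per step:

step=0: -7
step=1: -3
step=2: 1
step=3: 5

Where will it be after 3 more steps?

17

Constant displacement of +4 per step.
step 4: 5 + 4 → 9
step 5: 9 + 4 → 13
step 6: 13 + 4 → 17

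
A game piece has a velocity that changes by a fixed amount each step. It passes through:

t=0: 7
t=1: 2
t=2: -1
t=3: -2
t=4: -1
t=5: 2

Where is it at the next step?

Taking differences between consecutive positions: -5, -3, -1, +1, +3. These grow by +2 each step.
step 6: 2 + 5 → 7

7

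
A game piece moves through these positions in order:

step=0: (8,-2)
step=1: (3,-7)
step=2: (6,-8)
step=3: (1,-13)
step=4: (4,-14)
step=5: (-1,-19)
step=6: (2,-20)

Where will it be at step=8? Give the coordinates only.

The moves between consecutive positions are (-5,-5), (+3,-1), (-5,-5), (+3,-1), (-5,-5), (+3,-1); they repeat the 2-cycle [(-5,-5), (+3,-1)].
step 7: apply (-5,-5) → (-3,-25)
step 8: apply (+3,-1) → (0,-26)

(0,-26)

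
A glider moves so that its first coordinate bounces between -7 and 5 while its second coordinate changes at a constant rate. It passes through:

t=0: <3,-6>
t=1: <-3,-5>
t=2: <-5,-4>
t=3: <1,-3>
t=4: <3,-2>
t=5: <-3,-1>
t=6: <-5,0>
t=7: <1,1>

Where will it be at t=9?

The first coordinate travels 6 per step and bounces off the walls at -7 and 5.
  step 8: 1 → 3
  step 9: 3 → -3
The second coordinate changes by +1 each step: at step 9 it is 3.

<-3,3>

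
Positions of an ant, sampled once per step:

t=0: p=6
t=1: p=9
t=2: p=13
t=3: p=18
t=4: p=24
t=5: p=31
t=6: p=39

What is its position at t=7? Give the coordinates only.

Successive displacements: +3, +4, +5, +6, +7, +8 — each changes by +1.
step 7: 39 + 9 → p=48

p=48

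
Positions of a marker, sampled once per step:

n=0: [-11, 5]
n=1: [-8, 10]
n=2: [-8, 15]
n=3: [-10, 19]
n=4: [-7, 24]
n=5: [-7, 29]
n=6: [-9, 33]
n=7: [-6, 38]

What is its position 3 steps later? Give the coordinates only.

[-5, 52]

Step-to-step displacements: [+3, +5], [+0, +5], [-2, +4], [+3, +5], [+0, +5], [-2, +4], [+3, +5] — a repeating cycle of length 3.
step 8: apply [+0, +5] → [-6, 43]
step 9: apply [-2, +4] → [-8, 47]
step 10: apply [+3, +5] → [-5, 52]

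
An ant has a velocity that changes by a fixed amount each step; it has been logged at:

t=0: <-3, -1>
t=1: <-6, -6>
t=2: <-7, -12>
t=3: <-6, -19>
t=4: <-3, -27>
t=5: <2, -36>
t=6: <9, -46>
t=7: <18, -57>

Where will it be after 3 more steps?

First differences are <-3, -5>, <-1, -6>, <+1, -7>, <+3, -8>, <+5, -9>, <+7, -10>, <+9, -11>; their common second difference is <+2, -1> (constant acceleration).
step 8: <18, -57> + <+11, -12> → <29, -69>
step 9: <29, -69> + <+13, -13> → <42, -82>
step 10: <42, -82> + <+15, -14> → <57, -96>

<57, -96>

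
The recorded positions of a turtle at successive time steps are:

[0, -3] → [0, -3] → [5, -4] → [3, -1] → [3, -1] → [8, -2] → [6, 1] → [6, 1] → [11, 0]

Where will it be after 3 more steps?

The moves between consecutive positions are [+0, +0], [+5, -1], [-2, +3], [+0, +0], [+5, -1], [-2, +3], [+0, +0], [+5, -1]; they repeat the 3-cycle [[+0, +0], [+5, -1], [-2, +3]].
step 9: apply [-2, +3] → [9, 3]
step 10: apply [+0, +0] → [9, 3]
step 11: apply [+5, -1] → [14, 2]

[14, 2]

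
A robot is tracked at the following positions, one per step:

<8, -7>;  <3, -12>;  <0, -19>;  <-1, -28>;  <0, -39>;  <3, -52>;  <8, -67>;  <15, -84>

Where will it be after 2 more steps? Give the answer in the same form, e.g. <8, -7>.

Successive displacements: <-5, -5>, <-3, -7>, <-1, -9>, <+1, -11>, <+3, -13>, <+5, -15>, <+7, -17> — each changes by <+2, -2>.
step 8: <15, -84> + <+9, -19> → <24, -103>
step 9: <24, -103> + <+11, -21> → <35, -124>

<35, -124>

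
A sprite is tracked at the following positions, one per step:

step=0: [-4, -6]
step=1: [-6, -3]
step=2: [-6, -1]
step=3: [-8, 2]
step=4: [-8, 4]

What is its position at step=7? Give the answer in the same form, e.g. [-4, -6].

The moves between consecutive positions are [-2, +3], [+0, +2], [-2, +3], [+0, +2]; they repeat the 2-cycle [[-2, +3], [+0, +2]].
step 5: apply [-2, +3] → [-10, 7]
step 6: apply [+0, +2] → [-10, 9]
step 7: apply [-2, +3] → [-12, 12]

[-12, 12]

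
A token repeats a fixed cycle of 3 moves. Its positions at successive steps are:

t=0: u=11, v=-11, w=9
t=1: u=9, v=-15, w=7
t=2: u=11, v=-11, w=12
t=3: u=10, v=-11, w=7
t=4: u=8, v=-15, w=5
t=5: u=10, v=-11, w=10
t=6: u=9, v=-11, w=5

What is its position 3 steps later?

u=8, v=-11, w=3

Step-to-step displacements: (-2,-4,-2), (+2,+4,+5), (-1,+0,-5), (-2,-4,-2), (+2,+4,+5), (-1,+0,-5) — a repeating cycle of length 3.
step 7: apply (-2,-4,-2) → u=7, v=-15, w=3
step 8: apply (+2,+4,+5) → u=9, v=-11, w=8
step 9: apply (-1,+0,-5) → u=8, v=-11, w=3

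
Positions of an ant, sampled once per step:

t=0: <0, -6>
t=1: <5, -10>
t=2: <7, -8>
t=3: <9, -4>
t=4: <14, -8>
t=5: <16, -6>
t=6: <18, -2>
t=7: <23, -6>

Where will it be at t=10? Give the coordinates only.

<32, -4>

Differencing gives <+5, -4>, <+2, +2>, <+2, +4>, <+5, -4>, <+2, +2>, <+2, +4>, <+5, -4>. This is the pattern <+5, -4>, <+2, +2>, <+2, +4> repeated.
step 8: apply <+2, +2> → <25, -4>
step 9: apply <+2, +4> → <27, 0>
step 10: apply <+5, -4> → <32, -4>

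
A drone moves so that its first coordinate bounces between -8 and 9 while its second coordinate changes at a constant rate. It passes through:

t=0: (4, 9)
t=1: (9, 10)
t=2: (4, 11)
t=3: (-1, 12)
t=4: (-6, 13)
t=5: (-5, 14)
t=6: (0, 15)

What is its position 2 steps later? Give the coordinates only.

(8, 17)

The first coordinate travels 5 per step and bounces off the walls at -8 and 9.
  step 7: 0 → 5
  step 8: 5 → 8
The second coordinate changes by +1 each step: at step 8 it is 17.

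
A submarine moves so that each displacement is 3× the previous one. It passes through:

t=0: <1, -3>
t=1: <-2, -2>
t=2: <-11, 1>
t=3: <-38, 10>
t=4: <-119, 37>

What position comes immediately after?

The jumps are <-3, +1>, <-9, +3>, <-27, +9>, <-81, +27> — a geometric progression with ratio 3.
step 5: <-119, 37> + <-243, +81> → <-362, 118>

<-362, 118>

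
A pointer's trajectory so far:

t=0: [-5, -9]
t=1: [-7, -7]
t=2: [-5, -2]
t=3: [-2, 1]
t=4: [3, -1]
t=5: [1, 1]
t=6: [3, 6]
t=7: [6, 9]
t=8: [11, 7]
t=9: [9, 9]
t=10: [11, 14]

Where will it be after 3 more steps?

Step-to-step displacements: [-2, +2], [+2, +5], [+3, +3], [+5, -2], [-2, +2], [+2, +5], [+3, +3], [+5, -2], [-2, +2], [+2, +5] — a repeating cycle of length 4.
step 11: apply [+3, +3] → [14, 17]
step 12: apply [+5, -2] → [19, 15]
step 13: apply [-2, +2] → [17, 17]

[17, 17]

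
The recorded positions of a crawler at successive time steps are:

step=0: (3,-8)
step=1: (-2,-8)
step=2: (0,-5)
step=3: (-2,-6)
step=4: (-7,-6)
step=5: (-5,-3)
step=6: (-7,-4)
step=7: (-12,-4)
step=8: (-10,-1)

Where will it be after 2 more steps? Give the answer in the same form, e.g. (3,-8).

(-17,-2)

Step-to-step displacements: (-5,+0), (+2,+3), (-2,-1), (-5,+0), (+2,+3), (-2,-1), (-5,+0), (+2,+3) — a repeating cycle of length 3.
step 9: apply (-2,-1) → (-12,-2)
step 10: apply (-5,+0) → (-17,-2)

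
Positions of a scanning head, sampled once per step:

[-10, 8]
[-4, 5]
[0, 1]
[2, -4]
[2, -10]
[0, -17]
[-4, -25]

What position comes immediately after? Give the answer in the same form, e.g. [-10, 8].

First differences are [+6, -3], [+4, -4], [+2, -5], [+0, -6], [-2, -7], [-4, -8]; their common second difference is [-2, -1] (constant acceleration).
step 7: [-4, -25] + [-6, -9] → [-10, -34]

[-10, -34]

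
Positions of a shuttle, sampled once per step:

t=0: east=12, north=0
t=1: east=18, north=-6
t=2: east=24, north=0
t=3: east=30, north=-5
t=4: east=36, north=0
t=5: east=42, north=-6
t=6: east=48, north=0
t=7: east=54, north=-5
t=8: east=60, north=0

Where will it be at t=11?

East: linear, +6 per step → 78 at step 11.
North: cycles through 0, -6, 0, -5 every 4 steps. Step 11 lands at position 3 of the cycle → -5.

east=78, north=-5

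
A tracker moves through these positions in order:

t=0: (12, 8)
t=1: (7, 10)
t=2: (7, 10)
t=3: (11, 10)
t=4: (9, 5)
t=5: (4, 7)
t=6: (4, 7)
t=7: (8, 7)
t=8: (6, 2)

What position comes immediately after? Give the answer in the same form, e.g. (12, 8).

(1, 4)

Step-to-step displacements: (-5, +2), (+0, +0), (+4, +0), (-2, -5), (-5, +2), (+0, +0), (+4, +0), (-2, -5) — a repeating cycle of length 4.
step 9: apply (-5, +2) → (1, 4)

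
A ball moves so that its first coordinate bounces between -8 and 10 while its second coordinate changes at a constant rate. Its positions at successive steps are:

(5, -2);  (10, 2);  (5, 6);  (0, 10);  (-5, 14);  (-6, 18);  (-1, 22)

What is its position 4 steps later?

(1, 38)

The first coordinate reflects between -8 and 10, moving 5 per step.
  step 7: -1 → 4
  step 8: 4 → 9
  step 9: 9 → 6
  step 10: 6 → 1
The second coordinate changes by +4 each step: at step 10 it is 38.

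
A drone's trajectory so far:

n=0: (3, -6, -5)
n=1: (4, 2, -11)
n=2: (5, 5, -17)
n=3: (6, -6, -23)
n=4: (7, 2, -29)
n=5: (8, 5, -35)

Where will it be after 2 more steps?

The first coordinate changes by +1 each step, so at step 7 it is 3 + 7·(1) = 10.
The second coordinate repeats the cycle [-6, 2, 5] with period 3; step 7 mod 3 = 1, giving 2.
The third coordinate changes by -6 each step, so at step 7 it is -5 + 7·(-6) = -47.

(10, 2, -47)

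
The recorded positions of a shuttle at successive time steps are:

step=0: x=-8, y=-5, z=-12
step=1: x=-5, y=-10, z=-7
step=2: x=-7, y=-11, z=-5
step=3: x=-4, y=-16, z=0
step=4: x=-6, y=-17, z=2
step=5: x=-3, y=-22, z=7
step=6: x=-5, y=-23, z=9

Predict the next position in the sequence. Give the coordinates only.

x=-2, y=-28, z=14

Step-to-step displacements: (+3,-5,+5), (-2,-1,+2), (+3,-5,+5), (-2,-1,+2), (+3,-5,+5), (-2,-1,+2) — a repeating cycle of length 2.
step 7: apply (+3,-5,+5) → x=-2, y=-28, z=14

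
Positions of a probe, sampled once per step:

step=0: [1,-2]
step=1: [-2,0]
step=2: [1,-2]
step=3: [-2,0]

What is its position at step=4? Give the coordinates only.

Consecutive displacements [-3,+2], [+3,-2], [-3,+2] scale by a factor of -1 each step.
step 4: [-2,0] + [+3,-2] → [1,-2]

[1,-2]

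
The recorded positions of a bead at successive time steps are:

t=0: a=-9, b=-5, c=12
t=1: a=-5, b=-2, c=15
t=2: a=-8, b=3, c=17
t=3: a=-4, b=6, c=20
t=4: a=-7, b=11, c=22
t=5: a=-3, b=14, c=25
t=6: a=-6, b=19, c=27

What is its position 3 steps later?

Differencing gives (+4, +3, +3), (-3, +5, +2), (+4, +3, +3), (-3, +5, +2), (+4, +3, +3), (-3, +5, +2). This is the pattern (+4, +3, +3), (-3, +5, +2) repeated.
step 7: apply (+4, +3, +3) → a=-2, b=22, c=30
step 8: apply (-3, +5, +2) → a=-5, b=27, c=32
step 9: apply (+4, +3, +3) → a=-1, b=30, c=35

a=-1, b=30, c=35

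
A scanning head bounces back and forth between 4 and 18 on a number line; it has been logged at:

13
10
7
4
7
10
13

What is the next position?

16

The value reflects between 4 and 18, moving 3 per step.
  step 7: 13 → 16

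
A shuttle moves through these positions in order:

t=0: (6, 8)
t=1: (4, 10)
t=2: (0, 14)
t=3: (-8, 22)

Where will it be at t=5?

Step-to-step displacements: (-2, +2), (-4, +4), (-8, +8); each is 2× the previous.
step 4: (-8, 22) + (-16, +16) → (-24, 38)
step 5: (-24, 38) + (-32, +32) → (-56, 70)

(-56, 70)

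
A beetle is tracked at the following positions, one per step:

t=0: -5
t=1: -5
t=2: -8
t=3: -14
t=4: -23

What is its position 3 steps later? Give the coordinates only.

Successive displacements: +0, -3, -6, -9 — each changes by -3.
step 5: -23 − 12 → -35
step 6: -35 − 15 → -50
step 7: -50 − 18 → -68

-68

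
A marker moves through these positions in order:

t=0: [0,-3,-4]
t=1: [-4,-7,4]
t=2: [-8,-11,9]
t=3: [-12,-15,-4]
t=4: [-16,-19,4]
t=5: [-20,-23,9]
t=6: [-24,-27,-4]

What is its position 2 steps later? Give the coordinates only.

[-32,-35,9]

First: linear, -4 per step → -32 at step 8.
Second: linear, -4 per step → -35 at step 8.
Third: cycles through -4, 4, 9 every 3 steps. Step 8 lands at position 2 of the cycle → 9.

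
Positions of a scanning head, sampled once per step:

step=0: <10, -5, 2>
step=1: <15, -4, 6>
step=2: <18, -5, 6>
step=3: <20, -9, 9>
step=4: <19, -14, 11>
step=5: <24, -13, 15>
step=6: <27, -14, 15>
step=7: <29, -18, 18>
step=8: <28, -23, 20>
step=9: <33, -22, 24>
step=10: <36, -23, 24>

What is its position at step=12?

<37, -32, 29>

Differencing gives <+5, +1, +4>, <+3, -1, +0>, <+2, -4, +3>, <-1, -5, +2>, <+5, +1, +4>, <+3, -1, +0>, <+2, -4, +3>, <-1, -5, +2>, <+5, +1, +4>, <+3, -1, +0>. This is the pattern <+5, +1, +4>, <+3, -1, +0>, <+2, -4, +3>, <-1, -5, +2> repeated.
step 11: apply <+2, -4, +3> → <38, -27, 27>
step 12: apply <-1, -5, +2> → <37, -32, 29>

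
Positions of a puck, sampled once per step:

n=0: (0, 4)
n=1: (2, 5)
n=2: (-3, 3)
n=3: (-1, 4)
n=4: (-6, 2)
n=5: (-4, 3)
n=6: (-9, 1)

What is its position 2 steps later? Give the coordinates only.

The moves between consecutive positions are (+2, +1), (-5, -2), (+2, +1), (-5, -2), (+2, +1), (-5, -2); they repeat the 2-cycle [(+2, +1), (-5, -2)].
step 7: apply (+2, +1) → (-7, 2)
step 8: apply (-5, -2) → (-12, 0)

(-12, 0)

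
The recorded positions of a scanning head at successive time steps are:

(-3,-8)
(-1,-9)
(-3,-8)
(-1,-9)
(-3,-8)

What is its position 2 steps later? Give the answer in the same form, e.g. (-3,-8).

Step-to-step displacements: (+2,-1), (-2,+1), (+2,-1), (-2,+1); each is -1× the previous.
step 5: (-3,-8) + (+2,-1) → (-1,-9)
step 6: (-1,-9) + (-2,+1) → (-3,-8)

(-3,-8)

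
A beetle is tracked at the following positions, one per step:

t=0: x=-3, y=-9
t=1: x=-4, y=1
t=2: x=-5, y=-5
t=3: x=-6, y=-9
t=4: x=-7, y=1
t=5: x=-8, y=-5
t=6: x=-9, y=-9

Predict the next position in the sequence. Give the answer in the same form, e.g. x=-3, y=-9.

The x coordinate changes by -1 each step, so at step 7 it is -3 + 7·(-1) = -10.
The y coordinate repeats the cycle [-9, 1, -5] with period 3; step 7 mod 3 = 1, giving 1.

x=-10, y=1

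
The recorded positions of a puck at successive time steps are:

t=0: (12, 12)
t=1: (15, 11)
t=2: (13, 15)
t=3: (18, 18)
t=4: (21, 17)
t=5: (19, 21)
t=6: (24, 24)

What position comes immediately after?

(27, 23)

Step-to-step displacements: (+3, -1), (-2, +4), (+5, +3), (+3, -1), (-2, +4), (+5, +3) — a repeating cycle of length 3.
step 7: apply (+3, -1) → (27, 23)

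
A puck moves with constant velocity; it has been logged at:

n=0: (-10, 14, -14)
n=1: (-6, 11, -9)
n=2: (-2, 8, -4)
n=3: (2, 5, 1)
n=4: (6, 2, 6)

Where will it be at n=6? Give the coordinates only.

(14, -4, 16)

Constant displacement of (+4, -3, +5) per step.
step 5: (6, 2, 6) + (+4, -3, +5) → (10, -1, 11)
step 6: (10, -1, 11) + (+4, -3, +5) → (14, -4, 16)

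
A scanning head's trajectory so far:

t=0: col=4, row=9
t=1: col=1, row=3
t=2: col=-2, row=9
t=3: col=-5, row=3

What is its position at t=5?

col=-11, row=3

The col coordinate changes by -3 each step, so at step 5 it is 4 + 5·(-3) = -11.
The row coordinate repeats the cycle [9, 3] with period 2; step 5 mod 2 = 1, giving 3.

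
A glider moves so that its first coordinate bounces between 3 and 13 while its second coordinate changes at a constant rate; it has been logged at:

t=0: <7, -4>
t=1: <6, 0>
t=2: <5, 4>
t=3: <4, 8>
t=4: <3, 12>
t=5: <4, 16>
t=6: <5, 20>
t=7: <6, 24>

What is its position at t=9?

<8, 32>

The first coordinate travels 1 per step and bounces off the walls at 3 and 13.
  step 8: 6 → 7
  step 9: 7 → 8
The second coordinate changes by +4 each step: at step 9 it is 32.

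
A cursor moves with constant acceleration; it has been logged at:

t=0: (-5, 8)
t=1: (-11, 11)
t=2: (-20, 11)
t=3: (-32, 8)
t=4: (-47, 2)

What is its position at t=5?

(-65, -7)

Successive displacements: (-6, +3), (-9, +0), (-12, -3), (-15, -6) — each changes by (-3, -3).
step 5: (-47, 2) + (-18, -9) → (-65, -7)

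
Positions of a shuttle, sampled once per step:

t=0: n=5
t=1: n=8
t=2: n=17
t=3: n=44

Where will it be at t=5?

The jumps are +3, +9, +27 — a geometric progression with ratio 3.
step 4: 44 + 81 → n=125
step 5: 125 + 243 → n=368

n=368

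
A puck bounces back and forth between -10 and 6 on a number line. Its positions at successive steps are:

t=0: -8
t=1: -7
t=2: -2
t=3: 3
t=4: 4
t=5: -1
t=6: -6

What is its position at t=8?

-4

The value travels 5 per step and bounces off the walls at -10 and 6.
  step 7: -6 → -9
  step 8: -9 → -4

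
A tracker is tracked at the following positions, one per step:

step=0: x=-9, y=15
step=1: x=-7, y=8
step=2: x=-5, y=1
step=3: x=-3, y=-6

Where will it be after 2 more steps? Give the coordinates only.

x=1, y=-20

The position changes by (+2,-7) every step.
step 4: x=-3, y=-6 + (+2,-7) → x=-1, y=-13
step 5: x=-1, y=-13 + (+2,-7) → x=1, y=-20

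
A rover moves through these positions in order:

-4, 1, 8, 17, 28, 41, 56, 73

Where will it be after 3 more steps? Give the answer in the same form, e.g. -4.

First differences are +5, +7, +9, +11, +13, +15, +17; their common second difference is +2 (constant acceleration).
step 8: 73 + 19 → 92
step 9: 92 + 21 → 113
step 10: 113 + 23 → 136

136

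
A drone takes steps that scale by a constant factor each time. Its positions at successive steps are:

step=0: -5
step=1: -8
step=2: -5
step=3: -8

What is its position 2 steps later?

Consecutive displacements -3, +3, -3 scale by a factor of -1 each step.
step 4: -8 + 3 → -5
step 5: -5 − 3 → -8

-8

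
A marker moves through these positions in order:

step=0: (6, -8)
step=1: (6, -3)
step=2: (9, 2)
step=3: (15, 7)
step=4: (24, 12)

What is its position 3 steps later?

(69, 27)

Successive displacements: (+0, +5), (+3, +5), (+6, +5), (+9, +5) — each changes by (+3, +0).
step 5: (24, 12) + (+12, +5) → (36, 17)
step 6: (36, 17) + (+15, +5) → (51, 22)
step 7: (51, 22) + (+18, +5) → (69, 27)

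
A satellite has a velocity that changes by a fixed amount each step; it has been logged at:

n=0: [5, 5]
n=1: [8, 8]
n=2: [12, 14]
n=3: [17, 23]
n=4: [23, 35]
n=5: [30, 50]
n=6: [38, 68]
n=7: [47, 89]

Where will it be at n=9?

[68, 140]

Successive displacements: [+3, +3], [+4, +6], [+5, +9], [+6, +12], [+7, +15], [+8, +18], [+9, +21] — each changes by [+1, +3].
step 8: [47, 89] + [+10, +24] → [57, 113]
step 9: [57, 113] + [+11, +27] → [68, 140]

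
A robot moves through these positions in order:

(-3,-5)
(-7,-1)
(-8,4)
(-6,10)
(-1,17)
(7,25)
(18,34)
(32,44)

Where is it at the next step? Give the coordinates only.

Successive displacements: (-4,+4), (-1,+5), (+2,+6), (+5,+7), (+8,+8), (+11,+9), (+14,+10) — each changes by (+3,+1).
step 8: (32,44) + (+17,+11) → (49,55)

(49,55)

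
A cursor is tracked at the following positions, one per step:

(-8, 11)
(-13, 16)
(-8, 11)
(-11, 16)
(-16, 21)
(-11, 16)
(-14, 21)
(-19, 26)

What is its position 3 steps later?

The moves between consecutive positions are (-5, +5), (+5, -5), (-3, +5), (-5, +5), (+5, -5), (-3, +5), (-5, +5); they repeat the 3-cycle [(-5, +5), (+5, -5), (-3, +5)].
step 8: apply (+5, -5) → (-14, 21)
step 9: apply (-3, +5) → (-17, 26)
step 10: apply (-5, +5) → (-22, 31)

(-22, 31)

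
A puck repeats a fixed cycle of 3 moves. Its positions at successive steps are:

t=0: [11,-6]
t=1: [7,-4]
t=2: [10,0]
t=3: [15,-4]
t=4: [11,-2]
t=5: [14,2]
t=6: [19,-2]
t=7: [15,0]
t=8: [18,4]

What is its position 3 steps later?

[22,6]

The moves between consecutive positions are [-4,+2], [+3,+4], [+5,-4], [-4,+2], [+3,+4], [+5,-4], [-4,+2], [+3,+4]; they repeat the 3-cycle [[-4,+2], [+3,+4], [+5,-4]].
step 9: apply [+5,-4] → [23,0]
step 10: apply [-4,+2] → [19,2]
step 11: apply [+3,+4] → [22,6]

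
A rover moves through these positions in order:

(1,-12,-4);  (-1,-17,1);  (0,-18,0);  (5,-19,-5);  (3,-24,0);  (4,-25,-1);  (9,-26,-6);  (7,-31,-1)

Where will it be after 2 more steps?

(13,-33,-7)

Step-to-step displacements: (-2,-5,+5), (+1,-1,-1), (+5,-1,-5), (-2,-5,+5), (+1,-1,-1), (+5,-1,-5), (-2,-5,+5) — a repeating cycle of length 3.
step 8: apply (+1,-1,-1) → (8,-32,-2)
step 9: apply (+5,-1,-5) → (13,-33,-7)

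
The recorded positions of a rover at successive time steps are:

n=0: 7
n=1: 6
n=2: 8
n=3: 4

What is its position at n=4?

Step-to-step displacements: -1, +2, -4; each is -2× the previous.
step 4: 4 + 8 → 12

12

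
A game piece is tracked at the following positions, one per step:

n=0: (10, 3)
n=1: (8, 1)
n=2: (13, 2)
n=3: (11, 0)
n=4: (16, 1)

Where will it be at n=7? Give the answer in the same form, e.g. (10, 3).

Differencing gives (-2, -2), (+5, +1), (-2, -2), (+5, +1). This is the pattern (-2, -2), (+5, +1) repeated.
step 5: apply (-2, -2) → (14, -1)
step 6: apply (+5, +1) → (19, 0)
step 7: apply (-2, -2) → (17, -2)

(17, -2)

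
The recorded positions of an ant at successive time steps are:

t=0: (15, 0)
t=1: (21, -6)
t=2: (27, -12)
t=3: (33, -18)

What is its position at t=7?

The position changes by (+6, -6) every step.
step 4: (33, -18) + (+6, -6) → (39, -24)
step 5: (39, -24) + (+6, -6) → (45, -30)
step 6: (45, -30) + (+6, -6) → (51, -36)
step 7: (51, -36) + (+6, -6) → (57, -42)

(57, -42)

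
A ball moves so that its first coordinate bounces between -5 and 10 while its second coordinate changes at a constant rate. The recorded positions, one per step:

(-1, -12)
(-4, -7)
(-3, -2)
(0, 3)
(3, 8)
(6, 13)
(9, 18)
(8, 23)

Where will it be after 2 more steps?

The first coordinate reflects between -5 and 10, moving 3 per step.
  step 8: 8 → 5
  step 9: 5 → 2
The second coordinate changes by +5 each step: at step 9 it is 33.

(2, 33)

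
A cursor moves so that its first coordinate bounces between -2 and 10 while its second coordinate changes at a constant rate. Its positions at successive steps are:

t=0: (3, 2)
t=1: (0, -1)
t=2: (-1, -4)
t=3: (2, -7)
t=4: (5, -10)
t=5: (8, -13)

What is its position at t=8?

The first coordinate reflects between -2 and 10, moving 3 per step.
  step 6: 8 → 9
  step 7: 9 → 6
  step 8: 6 → 3
The second coordinate changes by -3 each step: at step 8 it is -22.

(3, -22)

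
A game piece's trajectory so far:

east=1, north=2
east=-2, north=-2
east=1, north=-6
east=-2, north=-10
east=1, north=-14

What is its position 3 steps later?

east=-2, north=-26

The east coordinate repeats the cycle [1, -2] with period 2; step 7 mod 2 = 1, giving -2.
The north coordinate changes by -4 each step, so at step 7 it is 2 + 7·(-4) = -26.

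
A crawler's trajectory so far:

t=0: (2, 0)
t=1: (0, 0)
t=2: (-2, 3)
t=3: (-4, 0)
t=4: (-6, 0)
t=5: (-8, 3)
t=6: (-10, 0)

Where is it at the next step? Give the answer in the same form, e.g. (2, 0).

First: linear, -2 per step → -12 at step 7.
Second: cycles through 0, 0, 3 every 3 steps. Step 7 lands at position 1 of the cycle → 0.

(-12, 0)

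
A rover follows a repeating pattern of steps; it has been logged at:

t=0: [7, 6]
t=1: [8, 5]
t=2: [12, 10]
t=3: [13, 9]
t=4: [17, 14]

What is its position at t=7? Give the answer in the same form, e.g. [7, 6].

Step-to-step displacements: [+1, -1], [+4, +5], [+1, -1], [+4, +5] — a repeating cycle of length 2.
step 5: apply [+1, -1] → [18, 13]
step 6: apply [+4, +5] → [22, 18]
step 7: apply [+1, -1] → [23, 17]

[23, 17]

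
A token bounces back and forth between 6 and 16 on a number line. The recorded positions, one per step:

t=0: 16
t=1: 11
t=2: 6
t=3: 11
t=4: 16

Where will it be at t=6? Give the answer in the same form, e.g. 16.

6

The value reflects between 6 and 16, moving 5 per step.
  step 5: 16 → 11
  step 6: 11 → 6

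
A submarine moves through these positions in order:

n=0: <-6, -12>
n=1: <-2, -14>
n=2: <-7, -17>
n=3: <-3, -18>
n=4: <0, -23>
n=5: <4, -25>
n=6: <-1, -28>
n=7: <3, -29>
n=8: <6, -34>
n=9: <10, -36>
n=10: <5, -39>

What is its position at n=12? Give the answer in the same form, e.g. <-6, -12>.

Step-to-step displacements: <+4, -2>, <-5, -3>, <+4, -1>, <+3, -5>, <+4, -2>, <-5, -3>, <+4, -1>, <+3, -5>, <+4, -2>, <-5, -3> — a repeating cycle of length 4.
step 11: apply <+4, -1> → <9, -40>
step 12: apply <+3, -5> → <12, -45>

<12, -45>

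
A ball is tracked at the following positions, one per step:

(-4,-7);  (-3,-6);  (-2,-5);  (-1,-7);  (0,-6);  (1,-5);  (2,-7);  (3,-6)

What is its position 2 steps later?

(5,-7)

The first coordinate changes by +1 each step, so at step 9 it is -4 + 9·(1) = 5.
The second coordinate repeats the cycle [-7, -6, -5] with period 3; step 9 mod 3 = 0, giving -7.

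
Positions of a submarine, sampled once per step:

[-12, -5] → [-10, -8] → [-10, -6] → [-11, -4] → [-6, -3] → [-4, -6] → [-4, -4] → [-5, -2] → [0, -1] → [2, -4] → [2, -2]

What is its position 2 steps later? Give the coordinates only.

Differencing gives [+2, -3], [+0, +2], [-1, +2], [+5, +1], [+2, -3], [+0, +2], [-1, +2], [+5, +1], [+2, -3], [+0, +2]. This is the pattern [+2, -3], [+0, +2], [-1, +2], [+5, +1] repeated.
step 11: apply [-1, +2] → [1, 0]
step 12: apply [+5, +1] → [6, 1]

[6, 1]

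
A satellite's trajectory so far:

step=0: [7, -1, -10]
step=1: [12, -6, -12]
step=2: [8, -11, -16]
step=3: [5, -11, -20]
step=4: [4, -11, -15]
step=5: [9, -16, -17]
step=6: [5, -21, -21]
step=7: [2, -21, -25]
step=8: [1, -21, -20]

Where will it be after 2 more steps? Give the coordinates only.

Step-to-step displacements: [+5, -5, -2], [-4, -5, -4], [-3, +0, -4], [-1, +0, +5], [+5, -5, -2], [-4, -5, -4], [-3, +0, -4], [-1, +0, +5] — a repeating cycle of length 4.
step 9: apply [+5, -5, -2] → [6, -26, -22]
step 10: apply [-4, -5, -4] → [2, -31, -26]

[2, -31, -26]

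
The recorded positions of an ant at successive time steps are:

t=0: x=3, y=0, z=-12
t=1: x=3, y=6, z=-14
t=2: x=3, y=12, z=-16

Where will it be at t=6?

x=3, y=36, z=-24

Each step adds (+0, +6, -2) to the position.
step 3: x=3, y=12, z=-16 + (+0, +6, -2) → x=3, y=18, z=-18
step 4: x=3, y=18, z=-18 + (+0, +6, -2) → x=3, y=24, z=-20
step 5: x=3, y=24, z=-20 + (+0, +6, -2) → x=3, y=30, z=-22
step 6: x=3, y=30, z=-22 + (+0, +6, -2) → x=3, y=36, z=-24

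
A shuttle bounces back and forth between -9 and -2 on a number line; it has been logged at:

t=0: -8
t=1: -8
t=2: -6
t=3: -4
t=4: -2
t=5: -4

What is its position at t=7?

The value reflects between -9 and -2, moving 2 per step.
  step 6: -4 → -6
  step 7: -6 → -8

-8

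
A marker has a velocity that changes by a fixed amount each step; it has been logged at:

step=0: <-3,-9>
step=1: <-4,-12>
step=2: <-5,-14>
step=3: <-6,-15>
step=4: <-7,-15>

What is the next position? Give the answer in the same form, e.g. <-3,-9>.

Taking differences between consecutive positions: <-1,-3>, <-1,-2>, <-1,-1>, <-1,+0>. These grow by <+0,+1> each step.
step 5: <-7,-15> + <-1,+1> → <-8,-14>

<-8,-14>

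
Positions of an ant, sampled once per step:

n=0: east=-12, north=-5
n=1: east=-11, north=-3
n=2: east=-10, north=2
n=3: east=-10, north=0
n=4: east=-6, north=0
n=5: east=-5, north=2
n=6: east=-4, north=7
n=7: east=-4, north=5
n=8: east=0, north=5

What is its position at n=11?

east=2, north=10

Differencing gives (+1,+2), (+1,+5), (+0,-2), (+4,+0), (+1,+2), (+1,+5), (+0,-2), (+4,+0). This is the pattern (+1,+2), (+1,+5), (+0,-2), (+4,+0) repeated.
step 9: apply (+1,+2) → east=1, north=7
step 10: apply (+1,+5) → east=2, north=12
step 11: apply (+0,-2) → east=2, north=10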